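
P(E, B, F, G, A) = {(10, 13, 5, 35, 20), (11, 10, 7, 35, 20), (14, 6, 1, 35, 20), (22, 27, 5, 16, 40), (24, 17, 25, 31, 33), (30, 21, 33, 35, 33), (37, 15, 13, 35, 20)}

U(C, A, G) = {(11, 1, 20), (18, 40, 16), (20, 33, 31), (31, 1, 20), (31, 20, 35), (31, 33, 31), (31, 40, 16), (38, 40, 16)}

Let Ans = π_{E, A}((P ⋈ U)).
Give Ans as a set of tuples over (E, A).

{(10, 20), (11, 20), (14, 20), (22, 40), (24, 33), (37, 20)}

Natural join on G, A: {(10, 13, 5, 35, 20, 31), (11, 10, 7, 35, 20, 31), (14, 6, 1, 35, 20, 31), (22, 27, 5, 16, 40, 18), (22, 27, 5, 16, 40, 31), (22, 27, 5, 16, 40, 38), (24, 17, 25, 31, 33, 20), (24, 17, 25, 31, 33, 31), (37, 15, 13, 35, 20, 31)}
π_{E, A} gives {(10, 20), (11, 20), (14, 20), (22, 40), (24, 33), (37, 20)} (3 duplicate(s) eliminated).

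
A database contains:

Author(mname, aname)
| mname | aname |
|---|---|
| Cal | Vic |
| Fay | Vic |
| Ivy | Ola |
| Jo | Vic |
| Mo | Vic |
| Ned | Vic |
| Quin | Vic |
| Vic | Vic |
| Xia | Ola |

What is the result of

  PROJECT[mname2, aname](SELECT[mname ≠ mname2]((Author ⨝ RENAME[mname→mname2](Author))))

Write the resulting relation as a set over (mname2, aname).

{(Cal, Vic), (Fay, Vic), (Ivy, Ola), (Jo, Vic), (Mo, Vic), (Ned, Vic), (Quin, Vic), (Vic, Vic), (Xia, Ola)}

ρ[mname→mname2]: schema becomes (mname2, aname); tuples unchanged.
Author ⋈ RENAME[mname→mname2](Author) (natural join on aname): {(Cal, Vic, Cal), (Cal, Vic, Fay), (Cal, Vic, Jo), (Cal, Vic, Mo), (Cal, Vic, Ned), (Cal, Vic, Quin), (Cal, Vic, Vic), (Fay, Vic, Cal), (Fay, Vic, Fay), (Fay, Vic, Jo), (Fay, Vic, Mo), (Fay, Vic, Ned), (Fay, Vic, Quin), (Fay, Vic, Vic), (Ivy, Ola, Ivy), (Ivy, Ola, Xia), (Jo, Vic, Cal), (Jo, Vic, Fay), (Jo, Vic, Jo), (Jo, Vic, Mo), (Jo, Vic, Ned), (Jo, Vic, Quin), (Jo, Vic, Vic), (Mo, Vic, Cal), (Mo, Vic, Fay), (Mo, Vic, Jo), (Mo, Vic, Mo), (Mo, Vic, Ned), (Mo, Vic, Quin), (Mo, Vic, Vic), (Ned, Vic, Cal), (Ned, Vic, Fay), (Ned, Vic, Jo), (Ned, Vic, Mo), (Ned, Vic, Ned), (Ned, Vic, Quin), (Ned, Vic, Vic), (Quin, Vic, Cal), (Quin, Vic, Fay), (Quin, Vic, Jo), (Quin, Vic, Mo), (Quin, Vic, Ned), (Quin, Vic, Quin), (Quin, Vic, Vic), (Vic, Vic, Cal), (Vic, Vic, Fay), (Vic, Vic, Jo), (Vic, Vic, Mo), (Vic, Vic, Ned), (Vic, Vic, Quin), (Vic, Vic, Vic), (Xia, Ola, Ivy), (Xia, Ola, Xia)}
Apply σ_{mname ≠ mname2}; surviving tuples: {(Cal, Vic, Fay), (Cal, Vic, Jo), (Cal, Vic, Mo), (Cal, Vic, Ned), (Cal, Vic, Quin), (Cal, Vic, Vic), (Fay, Vic, Cal), (Fay, Vic, Jo), (Fay, Vic, Mo), (Fay, Vic, Ned), (Fay, Vic, Quin), (Fay, Vic, Vic), (Ivy, Ola, Xia), (Jo, Vic, Cal), (Jo, Vic, Fay), (Jo, Vic, Mo), (Jo, Vic, Ned), (Jo, Vic, Quin), (Jo, Vic, Vic), (Mo, Vic, Cal), (Mo, Vic, Fay), (Mo, Vic, Jo), (Mo, Vic, Ned), (Mo, Vic, Quin), (Mo, Vic, Vic), (Ned, Vic, Cal), (Ned, Vic, Fay), (Ned, Vic, Jo), (Ned, Vic, Mo), (Ned, Vic, Quin), (Ned, Vic, Vic), (Quin, Vic, Cal), (Quin, Vic, Fay), (Quin, Vic, Jo), (Quin, Vic, Mo), (Quin, Vic, Ned), (Quin, Vic, Vic), (Vic, Vic, Cal), (Vic, Vic, Fay), (Vic, Vic, Jo), (Vic, Vic, Mo), (Vic, Vic, Ned), (Vic, Vic, Quin), (Xia, Ola, Ivy)}
π_{mname2, aname} gives {(Cal, Vic), (Fay, Vic), (Ivy, Ola), (Jo, Vic), (Mo, Vic), (Ned, Vic), (Quin, Vic), (Vic, Vic), (Xia, Ola)} (35 duplicate(s) eliminated).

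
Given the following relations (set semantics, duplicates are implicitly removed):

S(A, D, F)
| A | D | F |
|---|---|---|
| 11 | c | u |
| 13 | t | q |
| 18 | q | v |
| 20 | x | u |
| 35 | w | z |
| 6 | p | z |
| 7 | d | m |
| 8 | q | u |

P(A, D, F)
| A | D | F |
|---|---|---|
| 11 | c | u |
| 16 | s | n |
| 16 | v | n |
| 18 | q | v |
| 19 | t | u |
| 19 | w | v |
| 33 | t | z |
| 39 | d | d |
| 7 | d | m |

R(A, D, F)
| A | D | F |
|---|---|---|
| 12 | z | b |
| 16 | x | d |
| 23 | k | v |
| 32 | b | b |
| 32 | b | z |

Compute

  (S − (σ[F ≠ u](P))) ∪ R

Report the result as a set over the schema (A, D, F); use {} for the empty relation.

{(11, c, u), (12, z, b), (13, t, q), (16, x, d), (20, x, u), (23, k, v), (32, b, b), (32, b, z), (35, w, z), (6, p, z), (8, q, u)}

Apply σ_{F ≠ u}; surviving tuples: {(16, s, n), (16, v, n), (18, q, v), (19, w, v), (33, t, z), (39, d, d), (7, d, m)}
Difference: {(11, c, u), (13, t, q), (18, q, v), (20, x, u), (35, w, z), (6, p, z), (7, d, m), (8, q, u)} with {(16, s, n), (16, v, n), (18, q, v), (19, w, v), (33, t, z), (39, d, d), (7, d, m)} → {(11, c, u), (13, t, q), (20, x, u), (35, w, z), (6, p, z), (8, q, u)}
Union: {(11, c, u), (13, t, q), (20, x, u), (35, w, z), (6, p, z), (8, q, u)} with {(12, z, b), (16, x, d), (23, k, v), (32, b, b), (32, b, z)} → {(11, c, u), (12, z, b), (13, t, q), (16, x, d), (20, x, u), (23, k, v), (32, b, b), (32, b, z), (35, w, z), (6, p, z), (8, q, u)}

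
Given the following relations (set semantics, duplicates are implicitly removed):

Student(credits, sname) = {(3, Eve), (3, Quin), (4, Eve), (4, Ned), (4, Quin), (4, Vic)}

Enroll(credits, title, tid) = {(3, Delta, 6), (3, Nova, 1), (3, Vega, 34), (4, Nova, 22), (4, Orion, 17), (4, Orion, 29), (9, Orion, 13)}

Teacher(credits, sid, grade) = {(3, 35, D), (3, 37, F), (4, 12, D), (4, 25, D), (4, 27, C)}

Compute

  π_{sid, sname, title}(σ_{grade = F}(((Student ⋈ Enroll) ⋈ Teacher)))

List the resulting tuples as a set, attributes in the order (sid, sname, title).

Joining Student and Enroll on credits yields {(3, Eve, Delta, 6), (3, Eve, Nova, 1), (3, Eve, Vega, 34), (3, Quin, Delta, 6), (3, Quin, Nova, 1), (3, Quin, Vega, 34), (4, Eve, Nova, 22), (4, Eve, Orion, 17), (4, Eve, Orion, 29), (4, Ned, Nova, 22), (4, Ned, Orion, 17), (4, Ned, Orion, 29), (4, Quin, Nova, 22), (4, Quin, Orion, 17), (4, Quin, Orion, 29), (4, Vic, Nova, 22), (4, Vic, Orion, 17), (4, Vic, Orion, 29)}.
Joining (Student ⋈ Enroll) and Teacher on credits yields {(3, Eve, Delta, 6, 35, D), (3, Eve, Delta, 6, 37, F), (3, Eve, Nova, 1, 35, D), (3, Eve, Nova, 1, 37, F), (3, Eve, Vega, 34, 35, D), (3, Eve, Vega, 34, 37, F), (3, Quin, Delta, 6, 35, D), (3, Quin, Delta, 6, 37, F), (3, Quin, Nova, 1, 35, D), (3, Quin, Nova, 1, 37, F), (3, Quin, Vega, 34, 35, D), (3, Quin, Vega, 34, 37, F), (4, Eve, Nova, 22, 12, D), (4, Eve, Nova, 22, 25, D), (4, Eve, Nova, 22, 27, C), (4, Eve, Orion, 17, 12, D), (4, Eve, Orion, 17, 25, D), (4, Eve, Orion, 17, 27, C), (4, Eve, Orion, 29, 12, D), (4, Eve, Orion, 29, 25, D), (4, Eve, Orion, 29, 27, C), (4, Ned, Nova, 22, 12, D), (4, Ned, Nova, 22, 25, D), (4, Ned, Nova, 22, 27, C), (4, Ned, Orion, 17, 12, D), (4, Ned, Orion, 17, 25, D), (4, Ned, Orion, 17, 27, C), (4, Ned, Orion, 29, 12, D), (4, Ned, Orion, 29, 25, D), (4, Ned, Orion, 29, 27, C), (4, Quin, Nova, 22, 12, D), (4, Quin, Nova, 22, 25, D), (4, Quin, Nova, 22, 27, C), (4, Quin, Orion, 17, 12, D), (4, Quin, Orion, 17, 25, D), (4, Quin, Orion, 17, 27, C), (4, Quin, Orion, 29, 12, D), (4, Quin, Orion, 29, 25, D), (4, Quin, Orion, 29, 27, C), (4, Vic, Nova, 22, 12, D), (4, Vic, Nova, 22, 25, D), (4, Vic, Nova, 22, 27, C), (4, Vic, Orion, 17, 12, D), (4, Vic, Orion, 17, 25, D), (4, Vic, Orion, 17, 27, C), (4, Vic, Orion, 29, 12, D), (4, Vic, Orion, 29, 25, D), (4, Vic, Orion, 29, 27, C)}.
Apply σ_{grade = F}; surviving tuples: {(3, Eve, Delta, 6, 37, F), (3, Eve, Nova, 1, 37, F), (3, Eve, Vega, 34, 37, F), (3, Quin, Delta, 6, 37, F), (3, Quin, Nova, 1, 37, F), (3, Quin, Vega, 34, 37, F)}
π_{sid, sname, title} gives {(37, Eve, Delta), (37, Eve, Nova), (37, Eve, Vega), (37, Quin, Delta), (37, Quin, Nova), (37, Quin, Vega)}.

{(37, Eve, Delta), (37, Eve, Nova), (37, Eve, Vega), (37, Quin, Delta), (37, Quin, Nova), (37, Quin, Vega)}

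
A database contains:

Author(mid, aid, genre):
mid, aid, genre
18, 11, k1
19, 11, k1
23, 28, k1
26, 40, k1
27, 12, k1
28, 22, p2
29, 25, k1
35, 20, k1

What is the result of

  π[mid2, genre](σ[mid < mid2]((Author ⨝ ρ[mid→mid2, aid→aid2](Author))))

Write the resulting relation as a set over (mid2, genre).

ρ[mid→mid2, aid→aid2]: schema becomes (mid2, aid2, genre); tuples unchanged.
Author ⋈ ρ[mid→mid2, aid→aid2](Author) (natural join on genre): {(18, 11, k1, 18, 11), (18, 11, k1, 19, 11), (18, 11, k1, 23, 28), (18, 11, k1, 26, 40), (18, 11, k1, 27, 12), (18, 11, k1, 29, 25), (18, 11, k1, 35, 20), (19, 11, k1, 18, 11), (19, 11, k1, 19, 11), (19, 11, k1, 23, 28), (19, 11, k1, 26, 40), (19, 11, k1, 27, 12), (19, 11, k1, 29, 25), (19, 11, k1, 35, 20), (23, 28, k1, 18, 11), (23, 28, k1, 19, 11), (23, 28, k1, 23, 28), (23, 28, k1, 26, 40), (23, 28, k1, 27, 12), (23, 28, k1, 29, 25), (23, 28, k1, 35, 20), (26, 40, k1, 18, 11), (26, 40, k1, 19, 11), (26, 40, k1, 23, 28), (26, 40, k1, 26, 40), (26, 40, k1, 27, 12), (26, 40, k1, 29, 25), (26, 40, k1, 35, 20), (27, 12, k1, 18, 11), (27, 12, k1, 19, 11), (27, 12, k1, 23, 28), (27, 12, k1, 26, 40), (27, 12, k1, 27, 12), (27, 12, k1, 29, 25), (27, 12, k1, 35, 20), (28, 22, p2, 28, 22), (29, 25, k1, 18, 11), (29, 25, k1, 19, 11), (29, 25, k1, 23, 28), (29, 25, k1, 26, 40), (29, 25, k1, 27, 12), (29, 25, k1, 29, 25), (29, 25, k1, 35, 20), (35, 20, k1, 18, 11), (35, 20, k1, 19, 11), (35, 20, k1, 23, 28), (35, 20, k1, 26, 40), (35, 20, k1, 27, 12), (35, 20, k1, 29, 25), (35, 20, k1, 35, 20)}
Selection mid < mid2: {(18, 11, k1, 19, 11), (18, 11, k1, 23, 28), (18, 11, k1, 26, 40), (18, 11, k1, 27, 12), (18, 11, k1, 29, 25), (18, 11, k1, 35, 20), (19, 11, k1, 23, 28), (19, 11, k1, 26, 40), (19, 11, k1, 27, 12), (19, 11, k1, 29, 25), (19, 11, k1, 35, 20), (23, 28, k1, 26, 40), (23, 28, k1, 27, 12), (23, 28, k1, 29, 25), (23, 28, k1, 35, 20), (26, 40, k1, 27, 12), (26, 40, k1, 29, 25), (26, 40, k1, 35, 20), (27, 12, k1, 29, 25), (27, 12, k1, 35, 20), (29, 25, k1, 35, 20)}
Keep only column(s) mid2, genre (15 duplicate(s) eliminated): {(19, k1), (23, k1), (26, k1), (27, k1), (29, k1), (35, k1)}

{(19, k1), (23, k1), (26, k1), (27, k1), (29, k1), (35, k1)}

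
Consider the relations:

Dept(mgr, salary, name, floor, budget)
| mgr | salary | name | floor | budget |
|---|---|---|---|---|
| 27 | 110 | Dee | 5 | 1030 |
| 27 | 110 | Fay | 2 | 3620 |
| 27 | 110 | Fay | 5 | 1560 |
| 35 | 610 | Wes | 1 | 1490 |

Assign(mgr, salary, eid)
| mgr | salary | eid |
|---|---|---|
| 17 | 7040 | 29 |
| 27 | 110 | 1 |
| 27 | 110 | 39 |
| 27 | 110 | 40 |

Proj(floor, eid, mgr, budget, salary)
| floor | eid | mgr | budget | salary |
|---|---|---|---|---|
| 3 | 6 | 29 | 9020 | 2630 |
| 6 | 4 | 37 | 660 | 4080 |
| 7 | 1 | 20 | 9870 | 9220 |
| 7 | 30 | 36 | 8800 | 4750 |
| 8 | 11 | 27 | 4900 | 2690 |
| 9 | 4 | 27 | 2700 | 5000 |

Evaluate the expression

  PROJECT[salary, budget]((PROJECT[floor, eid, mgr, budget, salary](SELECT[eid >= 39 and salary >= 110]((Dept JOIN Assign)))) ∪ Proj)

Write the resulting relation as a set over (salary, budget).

Natural join on mgr, salary: {(27, 110, Dee, 5, 1030, 1), (27, 110, Dee, 5, 1030, 39), (27, 110, Dee, 5, 1030, 40), (27, 110, Fay, 2, 3620, 1), (27, 110, Fay, 2, 3620, 39), (27, 110, Fay, 2, 3620, 40), (27, 110, Fay, 5, 1560, 1), (27, 110, Fay, 5, 1560, 39), (27, 110, Fay, 5, 1560, 40)}
Selection eid >= 39 and salary >= 110: {(27, 110, Dee, 5, 1030, 39), (27, 110, Dee, 5, 1030, 40), (27, 110, Fay, 2, 3620, 39), (27, 110, Fay, 2, 3620, 40), (27, 110, Fay, 5, 1560, 39), (27, 110, Fay, 5, 1560, 40)}
Projecting to floor, eid, mgr, budget, salary: {(2, 39, 27, 3620, 110), (2, 40, 27, 3620, 110), (5, 39, 27, 1030, 110), (5, 39, 27, 1560, 110), (5, 40, 27, 1030, 110), (5, 40, 27, 1560, 110)}
Union: {(2, 39, 27, 3620, 110), (2, 40, 27, 3620, 110), (5, 39, 27, 1030, 110), (5, 39, 27, 1560, 110), (5, 40, 27, 1030, 110), (5, 40, 27, 1560, 110)} with {(3, 6, 29, 9020, 2630), (6, 4, 37, 660, 4080), (7, 1, 20, 9870, 9220), (7, 30, 36, 8800, 4750), (8, 11, 27, 4900, 2690), (9, 4, 27, 2700, 5000)} → {(2, 39, 27, 3620, 110), (2, 40, 27, 3620, 110), (3, 6, 29, 9020, 2630), (5, 39, 27, 1030, 110), (5, 39, 27, 1560, 110), (5, 40, 27, 1030, 110), (5, 40, 27, 1560, 110), (6, 4, 37, 660, 4080), (7, 1, 20, 9870, 9220), (7, 30, 36, 8800, 4750), (8, 11, 27, 4900, 2690), (9, 4, 27, 2700, 5000)}
Projecting to salary, budget (3 duplicate(s) eliminated): {(110, 1030), (110, 1560), (110, 3620), (2630, 9020), (2690, 4900), (4080, 660), (4750, 8800), (5000, 2700), (9220, 9870)}

{(110, 1030), (110, 1560), (110, 3620), (2630, 9020), (2690, 4900), (4080, 660), (4750, 8800), (5000, 2700), (9220, 9870)}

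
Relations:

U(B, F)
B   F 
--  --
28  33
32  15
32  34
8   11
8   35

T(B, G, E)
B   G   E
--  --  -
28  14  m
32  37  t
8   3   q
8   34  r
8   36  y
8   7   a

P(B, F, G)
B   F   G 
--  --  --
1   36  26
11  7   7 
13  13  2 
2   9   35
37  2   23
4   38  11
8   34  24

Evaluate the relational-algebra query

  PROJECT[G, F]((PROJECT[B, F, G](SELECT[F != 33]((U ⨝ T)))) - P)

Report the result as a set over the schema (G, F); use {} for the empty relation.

{(3, 11), (3, 35), (34, 11), (34, 35), (36, 11), (36, 35), (37, 15), (37, 34), (7, 11), (7, 35)}

Joining U and T on B yields {(28, 33, 14, m), (32, 15, 37, t), (32, 34, 37, t), (8, 11, 3, q), (8, 11, 34, r), (8, 11, 36, y), (8, 11, 7, a), (8, 35, 3, q), (8, 35, 34, r), (8, 35, 36, y), (8, 35, 7, a)}.
Selection F != 33: {(32, 15, 37, t), (32, 34, 37, t), (8, 11, 3, q), (8, 11, 34, r), (8, 11, 36, y), (8, 11, 7, a), (8, 35, 3, q), (8, 35, 34, r), (8, 35, 36, y), (8, 35, 7, a)}
π_{B, F, G} gives {(32, 15, 37), (32, 34, 37), (8, 11, 3), (8, 11, 34), (8, 11, 36), (8, 11, 7), (8, 35, 3), (8, 35, 34), (8, 35, 36), (8, 35, 7)}.
Set difference of the two operands is {(32, 15, 37), (32, 34, 37), (8, 11, 3), (8, 11, 34), (8, 11, 36), (8, 11, 7), (8, 35, 3), (8, 35, 34), (8, 35, 36), (8, 35, 7)}.
π_{G, F} gives {(3, 11), (3, 35), (34, 11), (34, 35), (36, 11), (36, 35), (37, 15), (37, 34), (7, 11), (7, 35)}.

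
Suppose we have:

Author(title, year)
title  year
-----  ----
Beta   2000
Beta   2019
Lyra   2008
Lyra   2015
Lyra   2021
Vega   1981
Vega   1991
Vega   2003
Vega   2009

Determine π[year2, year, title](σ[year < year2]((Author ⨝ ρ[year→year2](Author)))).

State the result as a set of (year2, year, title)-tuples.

{(1991, 1981, Vega), (2003, 1981, Vega), (2003, 1991, Vega), (2009, 1981, Vega), (2009, 1991, Vega), (2009, 2003, Vega), (2015, 2008, Lyra), (2019, 2000, Beta), (2021, 2008, Lyra), (2021, 2015, Lyra)}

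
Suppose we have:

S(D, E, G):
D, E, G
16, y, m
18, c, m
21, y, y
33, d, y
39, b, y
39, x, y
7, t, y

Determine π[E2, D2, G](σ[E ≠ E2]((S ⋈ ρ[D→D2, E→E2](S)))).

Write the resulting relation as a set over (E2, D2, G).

ρ[D→D2, E→E2]: schema becomes (D2, E2, G); tuples unchanged.
Natural join on G: {(16, y, m, 16, y), (16, y, m, 18, c), (18, c, m, 16, y), (18, c, m, 18, c), (21, y, y, 21, y), (21, y, y, 33, d), (21, y, y, 39, b), (21, y, y, 39, x), (21, y, y, 7, t), (33, d, y, 21, y), (33, d, y, 33, d), (33, d, y, 39, b), (33, d, y, 39, x), (33, d, y, 7, t), (39, b, y, 21, y), (39, b, y, 33, d), (39, b, y, 39, b), (39, b, y, 39, x), (39, b, y, 7, t), (39, x, y, 21, y), (39, x, y, 33, d), (39, x, y, 39, b), (39, x, y, 39, x), (39, x, y, 7, t), (7, t, y, 21, y), (7, t, y, 33, d), (7, t, y, 39, b), (7, t, y, 39, x), (7, t, y, 7, t)}
Filtering on E ≠ E2 leaves {(16, y, m, 18, c), (18, c, m, 16, y), (21, y, y, 33, d), (21, y, y, 39, b), (21, y, y, 39, x), (21, y, y, 7, t), (33, d, y, 21, y), (33, d, y, 39, b), (33, d, y, 39, x), (33, d, y, 7, t), (39, b, y, 21, y), (39, b, y, 33, d), (39, b, y, 39, x), (39, b, y, 7, t), (39, x, y, 21, y), (39, x, y, 33, d), (39, x, y, 39, b), (39, x, y, 7, t), (7, t, y, 21, y), (7, t, y, 33, d), (7, t, y, 39, b), (7, t, y, 39, x)}.
Projecting to E2, D2, G (15 duplicate(s) eliminated): {(b, 39, y), (c, 18, m), (d, 33, y), (t, 7, y), (x, 39, y), (y, 16, m), (y, 21, y)}

{(b, 39, y), (c, 18, m), (d, 33, y), (t, 7, y), (x, 39, y), (y, 16, m), (y, 21, y)}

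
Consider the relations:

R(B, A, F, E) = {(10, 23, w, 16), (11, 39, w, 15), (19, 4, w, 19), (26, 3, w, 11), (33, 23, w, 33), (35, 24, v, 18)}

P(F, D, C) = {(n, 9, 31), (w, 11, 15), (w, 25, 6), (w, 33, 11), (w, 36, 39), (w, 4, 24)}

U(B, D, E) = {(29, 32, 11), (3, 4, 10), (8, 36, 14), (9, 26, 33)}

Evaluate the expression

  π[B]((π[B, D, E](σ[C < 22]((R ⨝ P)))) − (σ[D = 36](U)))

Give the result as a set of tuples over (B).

{10, 11, 19, 26, 33}

R ⋈ P (natural join on F): {(10, 23, w, 16, 11, 15), (10, 23, w, 16, 25, 6), (10, 23, w, 16, 33, 11), (10, 23, w, 16, 36, 39), (10, 23, w, 16, 4, 24), (11, 39, w, 15, 11, 15), (11, 39, w, 15, 25, 6), (11, 39, w, 15, 33, 11), (11, 39, w, 15, 36, 39), (11, 39, w, 15, 4, 24), (19, 4, w, 19, 11, 15), (19, 4, w, 19, 25, 6), (19, 4, w, 19, 33, 11), (19, 4, w, 19, 36, 39), (19, 4, w, 19, 4, 24), (26, 3, w, 11, 11, 15), (26, 3, w, 11, 25, 6), (26, 3, w, 11, 33, 11), (26, 3, w, 11, 36, 39), (26, 3, w, 11, 4, 24), (33, 23, w, 33, 11, 15), (33, 23, w, 33, 25, 6), (33, 23, w, 33, 33, 11), (33, 23, w, 33, 36, 39), (33, 23, w, 33, 4, 24)}
Apply σ_{C < 22}; surviving tuples: {(10, 23, w, 16, 11, 15), (10, 23, w, 16, 25, 6), (10, 23, w, 16, 33, 11), (11, 39, w, 15, 11, 15), (11, 39, w, 15, 25, 6), (11, 39, w, 15, 33, 11), (19, 4, w, 19, 11, 15), (19, 4, w, 19, 25, 6), (19, 4, w, 19, 33, 11), (26, 3, w, 11, 11, 15), (26, 3, w, 11, 25, 6), (26, 3, w, 11, 33, 11), (33, 23, w, 33, 11, 15), (33, 23, w, 33, 25, 6), (33, 23, w, 33, 33, 11)}
Projecting to B, D, E: {(10, 11, 16), (10, 25, 16), (10, 33, 16), (11, 11, 15), (11, 25, 15), (11, 33, 15), (19, 11, 19), (19, 25, 19), (19, 33, 19), (26, 11, 11), (26, 25, 11), (26, 33, 11), (33, 11, 33), (33, 25, 33), (33, 33, 33)}
Apply σ_{D = 36}; surviving tuples: {(8, 36, 14)}
Taking the difference: {(10, 11, 16), (10, 25, 16), (10, 33, 16), (11, 11, 15), (11, 25, 15), (11, 33, 15), (19, 11, 19), (19, 25, 19), (19, 33, 19), (26, 11, 11), (26, 25, 11), (26, 33, 11), (33, 11, 33), (33, 25, 33), (33, 33, 33)}
Projecting to B (10 duplicate(s) eliminated): {10, 11, 19, 26, 33}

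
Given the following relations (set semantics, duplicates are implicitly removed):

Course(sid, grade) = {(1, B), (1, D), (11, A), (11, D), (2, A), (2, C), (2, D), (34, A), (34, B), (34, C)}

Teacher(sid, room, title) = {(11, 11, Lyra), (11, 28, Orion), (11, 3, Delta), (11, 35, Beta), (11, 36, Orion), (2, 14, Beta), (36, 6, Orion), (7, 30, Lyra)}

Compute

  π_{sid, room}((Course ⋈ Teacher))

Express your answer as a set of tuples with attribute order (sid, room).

{(11, 11), (11, 28), (11, 3), (11, 35), (11, 36), (2, 14)}

Natural join on sid: {(11, A, 11, Lyra), (11, A, 28, Orion), (11, A, 3, Delta), (11, A, 35, Beta), (11, A, 36, Orion), (11, D, 11, Lyra), (11, D, 28, Orion), (11, D, 3, Delta), (11, D, 35, Beta), (11, D, 36, Orion), (2, A, 14, Beta), (2, C, 14, Beta), (2, D, 14, Beta)}
π_{sid, room} gives {(11, 11), (11, 28), (11, 3), (11, 35), (11, 36), (2, 14)} (7 duplicate(s) eliminated).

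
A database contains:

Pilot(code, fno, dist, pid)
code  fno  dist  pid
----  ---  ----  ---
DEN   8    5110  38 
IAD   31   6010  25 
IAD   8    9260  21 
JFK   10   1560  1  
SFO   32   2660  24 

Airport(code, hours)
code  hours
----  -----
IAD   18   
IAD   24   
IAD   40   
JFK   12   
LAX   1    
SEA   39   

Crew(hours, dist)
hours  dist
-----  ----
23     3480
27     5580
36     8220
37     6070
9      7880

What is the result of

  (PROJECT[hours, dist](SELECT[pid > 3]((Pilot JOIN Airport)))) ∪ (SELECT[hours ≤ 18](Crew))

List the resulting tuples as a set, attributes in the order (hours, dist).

{(18, 6010), (18, 9260), (24, 6010), (24, 9260), (40, 6010), (40, 9260), (9, 7880)}

Pilot ⋈ Airport (natural join on code): {(IAD, 31, 6010, 25, 18), (IAD, 31, 6010, 25, 24), (IAD, 31, 6010, 25, 40), (IAD, 8, 9260, 21, 18), (IAD, 8, 9260, 21, 24), (IAD, 8, 9260, 21, 40), (JFK, 10, 1560, 1, 12)}
σ[pid > 3]: keep tuples satisfying pid > 3 → {(IAD, 31, 6010, 25, 18), (IAD, 31, 6010, 25, 24), (IAD, 31, 6010, 25, 40), (IAD, 8, 9260, 21, 18), (IAD, 8, 9260, 21, 24), (IAD, 8, 9260, 21, 40)}
Projecting to hours, dist: {(18, 6010), (18, 9260), (24, 6010), (24, 9260), (40, 6010), (40, 9260)}
σ[hours ≤ 18]: keep tuples satisfying hours ≤ 18 → {(9, 7880)}
Taking the union: {(18, 6010), (18, 9260), (24, 6010), (24, 9260), (40, 6010), (40, 9260), (9, 7880)}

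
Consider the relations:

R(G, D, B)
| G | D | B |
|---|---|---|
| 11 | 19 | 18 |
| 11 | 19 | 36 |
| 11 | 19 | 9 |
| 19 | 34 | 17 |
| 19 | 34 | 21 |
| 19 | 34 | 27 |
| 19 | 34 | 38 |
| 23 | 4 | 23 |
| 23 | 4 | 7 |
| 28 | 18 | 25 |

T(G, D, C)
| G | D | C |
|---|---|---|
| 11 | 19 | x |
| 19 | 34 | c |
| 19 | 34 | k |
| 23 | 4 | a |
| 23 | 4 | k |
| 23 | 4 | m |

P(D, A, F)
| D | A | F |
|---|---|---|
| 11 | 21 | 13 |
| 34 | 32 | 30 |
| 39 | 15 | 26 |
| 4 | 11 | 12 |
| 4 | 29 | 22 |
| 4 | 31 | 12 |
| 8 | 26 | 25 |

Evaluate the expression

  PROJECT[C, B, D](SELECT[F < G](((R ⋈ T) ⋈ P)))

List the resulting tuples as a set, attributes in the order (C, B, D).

R ⋈ T (natural join on G, D): {(11, 19, 18, x), (11, 19, 36, x), (11, 19, 9, x), (19, 34, 17, c), (19, 34, 17, k), (19, 34, 21, c), (19, 34, 21, k), (19, 34, 27, c), (19, 34, 27, k), (19, 34, 38, c), (19, 34, 38, k), (23, 4, 23, a), (23, 4, 23, k), (23, 4, 23, m), (23, 4, 7, a), (23, 4, 7, k), (23, 4, 7, m)}
(R ⋈ T) ⋈ P (natural join on D): {(19, 34, 17, c, 32, 30), (19, 34, 17, k, 32, 30), (19, 34, 21, c, 32, 30), (19, 34, 21, k, 32, 30), (19, 34, 27, c, 32, 30), (19, 34, 27, k, 32, 30), (19, 34, 38, c, 32, 30), (19, 34, 38, k, 32, 30), (23, 4, 23, a, 11, 12), (23, 4, 23, a, 29, 22), (23, 4, 23, a, 31, 12), (23, 4, 23, k, 11, 12), (23, 4, 23, k, 29, 22), (23, 4, 23, k, 31, 12), (23, 4, 23, m, 11, 12), (23, 4, 23, m, 29, 22), (23, 4, 23, m, 31, 12), (23, 4, 7, a, 11, 12), (23, 4, 7, a, 29, 22), (23, 4, 7, a, 31, 12), (23, 4, 7, k, 11, 12), (23, 4, 7, k, 29, 22), (23, 4, 7, k, 31, 12), (23, 4, 7, m, 11, 12), (23, 4, 7, m, 29, 22), (23, 4, 7, m, 31, 12)}
Selection F < G: {(23, 4, 23, a, 11, 12), (23, 4, 23, a, 29, 22), (23, 4, 23, a, 31, 12), (23, 4, 23, k, 11, 12), (23, 4, 23, k, 29, 22), (23, 4, 23, k, 31, 12), (23, 4, 23, m, 11, 12), (23, 4, 23, m, 29, 22), (23, 4, 23, m, 31, 12), (23, 4, 7, a, 11, 12), (23, 4, 7, a, 29, 22), (23, 4, 7, a, 31, 12), (23, 4, 7, k, 11, 12), (23, 4, 7, k, 29, 22), (23, 4, 7, k, 31, 12), (23, 4, 7, m, 11, 12), (23, 4, 7, m, 29, 22), (23, 4, 7, m, 31, 12)}
Keep only column(s) C, B, D (12 duplicate(s) eliminated): {(a, 23, 4), (a, 7, 4), (k, 23, 4), (k, 7, 4), (m, 23, 4), (m, 7, 4)}

{(a, 23, 4), (a, 7, 4), (k, 23, 4), (k, 7, 4), (m, 23, 4), (m, 7, 4)}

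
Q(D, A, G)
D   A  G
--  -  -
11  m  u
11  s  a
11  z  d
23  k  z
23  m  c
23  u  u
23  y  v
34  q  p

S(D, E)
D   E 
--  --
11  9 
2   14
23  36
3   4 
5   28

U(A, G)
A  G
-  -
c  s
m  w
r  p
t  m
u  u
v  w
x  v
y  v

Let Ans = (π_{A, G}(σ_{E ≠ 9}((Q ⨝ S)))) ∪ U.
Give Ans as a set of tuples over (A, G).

Q ⋈ S (natural join on D): {(11, m, u, 9), (11, s, a, 9), (11, z, d, 9), (23, k, z, 36), (23, m, c, 36), (23, u, u, 36), (23, y, v, 36)}
Filtering on E ≠ 9 leaves {(23, k, z, 36), (23, m, c, 36), (23, u, u, 36), (23, y, v, 36)}.
Projecting to A, G: {(k, z), (m, c), (u, u), (y, v)}
Taking the union: {(c, s), (k, z), (m, c), (m, w), (r, p), (t, m), (u, u), (v, w), (x, v), (y, v)}

{(c, s), (k, z), (m, c), (m, w), (r, p), (t, m), (u, u), (v, w), (x, v), (y, v)}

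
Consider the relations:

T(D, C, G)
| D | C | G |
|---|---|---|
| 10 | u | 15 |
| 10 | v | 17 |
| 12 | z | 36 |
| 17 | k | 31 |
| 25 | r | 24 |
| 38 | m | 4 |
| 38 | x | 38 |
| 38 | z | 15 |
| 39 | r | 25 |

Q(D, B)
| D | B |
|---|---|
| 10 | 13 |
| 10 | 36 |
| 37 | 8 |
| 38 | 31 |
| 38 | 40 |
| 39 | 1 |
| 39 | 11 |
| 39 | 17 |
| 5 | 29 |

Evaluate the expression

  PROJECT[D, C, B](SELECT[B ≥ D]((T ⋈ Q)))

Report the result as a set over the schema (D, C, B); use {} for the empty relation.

Natural join on D: {(10, u, 15, 13), (10, u, 15, 36), (10, v, 17, 13), (10, v, 17, 36), (38, m, 4, 31), (38, m, 4, 40), (38, x, 38, 31), (38, x, 38, 40), (38, z, 15, 31), (38, z, 15, 40), (39, r, 25, 1), (39, r, 25, 11), (39, r, 25, 17)}
Filtering on B ≥ D leaves {(10, u, 15, 13), (10, u, 15, 36), (10, v, 17, 13), (10, v, 17, 36), (38, m, 4, 40), (38, x, 38, 40), (38, z, 15, 40)}.
π[D, C, B]: project onto (D, C, B) → {(10, u, 13), (10, u, 36), (10, v, 13), (10, v, 36), (38, m, 40), (38, x, 40), (38, z, 40)}

{(10, u, 13), (10, u, 36), (10, v, 13), (10, v, 36), (38, m, 40), (38, x, 40), (38, z, 40)}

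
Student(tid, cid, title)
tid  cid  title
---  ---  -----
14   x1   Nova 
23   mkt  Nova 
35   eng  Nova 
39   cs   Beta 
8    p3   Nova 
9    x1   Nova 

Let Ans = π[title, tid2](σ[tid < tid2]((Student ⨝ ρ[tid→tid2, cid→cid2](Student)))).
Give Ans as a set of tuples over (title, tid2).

{(Nova, 14), (Nova, 23), (Nova, 35), (Nova, 9)}

ρ[tid→tid2, cid→cid2]: schema becomes (tid2, cid2, title); tuples unchanged.
Joining Student and ρ[tid→tid2, cid→cid2](Student) on title yields {(14, x1, Nova, 14, x1), (14, x1, Nova, 23, mkt), (14, x1, Nova, 35, eng), (14, x1, Nova, 8, p3), (14, x1, Nova, 9, x1), (23, mkt, Nova, 14, x1), (23, mkt, Nova, 23, mkt), (23, mkt, Nova, 35, eng), (23, mkt, Nova, 8, p3), (23, mkt, Nova, 9, x1), (35, eng, Nova, 14, x1), (35, eng, Nova, 23, mkt), (35, eng, Nova, 35, eng), (35, eng, Nova, 8, p3), (35, eng, Nova, 9, x1), (39, cs, Beta, 39, cs), (8, p3, Nova, 14, x1), (8, p3, Nova, 23, mkt), (8, p3, Nova, 35, eng), (8, p3, Nova, 8, p3), (8, p3, Nova, 9, x1), (9, x1, Nova, 14, x1), (9, x1, Nova, 23, mkt), (9, x1, Nova, 35, eng), (9, x1, Nova, 8, p3), (9, x1, Nova, 9, x1)}.
σ[tid < tid2]: keep tuples satisfying tid < tid2 → {(14, x1, Nova, 23, mkt), (14, x1, Nova, 35, eng), (23, mkt, Nova, 35, eng), (8, p3, Nova, 14, x1), (8, p3, Nova, 23, mkt), (8, p3, Nova, 35, eng), (8, p3, Nova, 9, x1), (9, x1, Nova, 14, x1), (9, x1, Nova, 23, mkt), (9, x1, Nova, 35, eng)}
π_{title, tid2} gives {(Nova, 14), (Nova, 23), (Nova, 35), (Nova, 9)} (6 duplicate(s) eliminated).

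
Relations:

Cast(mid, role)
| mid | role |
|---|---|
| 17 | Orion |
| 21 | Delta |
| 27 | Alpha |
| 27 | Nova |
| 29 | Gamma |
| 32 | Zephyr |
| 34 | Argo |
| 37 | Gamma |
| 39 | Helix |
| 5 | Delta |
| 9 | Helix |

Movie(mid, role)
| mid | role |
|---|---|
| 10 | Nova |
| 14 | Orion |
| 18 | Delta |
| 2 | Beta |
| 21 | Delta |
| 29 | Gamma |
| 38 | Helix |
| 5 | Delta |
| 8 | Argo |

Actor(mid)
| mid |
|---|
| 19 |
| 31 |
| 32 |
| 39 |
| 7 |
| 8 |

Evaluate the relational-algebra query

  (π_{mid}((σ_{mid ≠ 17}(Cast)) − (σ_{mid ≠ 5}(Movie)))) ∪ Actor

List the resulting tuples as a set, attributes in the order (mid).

{19, 27, 31, 32, 34, 37, 39, 5, 7, 8, 9}

Filtering on mid ≠ 17 leaves {(21, Delta), (27, Alpha), (27, Nova), (29, Gamma), (32, Zephyr), (34, Argo), (37, Gamma), (39, Helix), (5, Delta), (9, Helix)}.
Filtering on mid ≠ 5 leaves {(10, Nova), (14, Orion), (18, Delta), (2, Beta), (21, Delta), (29, Gamma), (38, Helix), (8, Argo)}.
Taking the difference: {(27, Alpha), (27, Nova), (32, Zephyr), (34, Argo), (37, Gamma), (39, Helix), (5, Delta), (9, Helix)}
π[mid]: project onto (mid) (1 duplicate(s) eliminated) → {27, 32, 34, 37, 39, 5, 9}
Taking the union: {19, 27, 31, 32, 34, 37, 39, 5, 7, 8, 9}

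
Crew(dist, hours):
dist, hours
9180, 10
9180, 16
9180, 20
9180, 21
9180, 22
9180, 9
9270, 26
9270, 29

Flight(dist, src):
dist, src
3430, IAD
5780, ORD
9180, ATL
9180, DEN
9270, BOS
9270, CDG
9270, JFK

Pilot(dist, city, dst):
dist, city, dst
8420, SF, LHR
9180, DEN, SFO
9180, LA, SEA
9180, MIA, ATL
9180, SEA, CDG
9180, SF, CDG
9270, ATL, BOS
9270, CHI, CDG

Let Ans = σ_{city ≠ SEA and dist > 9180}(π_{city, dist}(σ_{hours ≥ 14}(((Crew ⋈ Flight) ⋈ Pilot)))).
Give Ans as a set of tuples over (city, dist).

{(ATL, 9270), (CHI, 9270)}

Crew ⋈ Flight (natural join on dist): {(9180, 10, ATL), (9180, 10, DEN), (9180, 16, ATL), (9180, 16, DEN), (9180, 20, ATL), (9180, 20, DEN), (9180, 21, ATL), (9180, 21, DEN), (9180, 22, ATL), (9180, 22, DEN), (9180, 9, ATL), (9180, 9, DEN), (9270, 26, BOS), (9270, 26, CDG), (9270, 26, JFK), (9270, 29, BOS), (9270, 29, CDG), (9270, 29, JFK)}
(Crew ⋈ Flight) ⋈ Pilot (natural join on dist): {(9180, 10, ATL, DEN, SFO), (9180, 10, ATL, LA, SEA), (9180, 10, ATL, MIA, ATL), (9180, 10, ATL, SEA, CDG), (9180, 10, ATL, SF, CDG), (9180, 10, DEN, DEN, SFO), (9180, 10, DEN, LA, SEA), (9180, 10, DEN, MIA, ATL), (9180, 10, DEN, SEA, CDG), (9180, 10, DEN, SF, CDG), (9180, 16, ATL, DEN, SFO), (9180, 16, ATL, LA, SEA), (9180, 16, ATL, MIA, ATL), (9180, 16, ATL, SEA, CDG), (9180, 16, ATL, SF, CDG), (9180, 16, DEN, DEN, SFO), (9180, 16, DEN, LA, SEA), (9180, 16, DEN, MIA, ATL), (9180, 16, DEN, SEA, CDG), (9180, 16, DEN, SF, CDG), (9180, 20, ATL, DEN, SFO), (9180, 20, ATL, LA, SEA), (9180, 20, ATL, MIA, ATL), (9180, 20, ATL, SEA, CDG), (9180, 20, ATL, SF, CDG), (9180, 20, DEN, DEN, SFO), (9180, 20, DEN, LA, SEA), (9180, 20, DEN, MIA, ATL), (9180, 20, DEN, SEA, CDG), (9180, 20, DEN, SF, CDG), (9180, 21, ATL, DEN, SFO), (9180, 21, ATL, LA, SEA), (9180, 21, ATL, MIA, ATL), (9180, 21, ATL, SEA, CDG), (9180, 21, ATL, SF, CDG), (9180, 21, DEN, DEN, SFO), (9180, 21, DEN, LA, SEA), (9180, 21, DEN, MIA, ATL), (9180, 21, DEN, SEA, CDG), (9180, 21, DEN, SF, CDG), (9180, 22, ATL, DEN, SFO), (9180, 22, ATL, LA, SEA), (9180, 22, ATL, MIA, ATL), (9180, 22, ATL, SEA, CDG), (9180, 22, ATL, SF, CDG), (9180, 22, DEN, DEN, SFO), (9180, 22, DEN, LA, SEA), (9180, 22, DEN, MIA, ATL), (9180, 22, DEN, SEA, CDG), (9180, 22, DEN, SF, CDG), (9180, 9, ATL, DEN, SFO), (9180, 9, ATL, LA, SEA), (9180, 9, ATL, MIA, ATL), (9180, 9, ATL, SEA, CDG), (9180, 9, ATL, SF, CDG), (9180, 9, DEN, DEN, SFO), (9180, 9, DEN, LA, SEA), (9180, 9, DEN, MIA, ATL), (9180, 9, DEN, SEA, CDG), (9180, 9, DEN, SF, CDG), (9270, 26, BOS, ATL, BOS), (9270, 26, BOS, CHI, CDG), (9270, 26, CDG, ATL, BOS), (9270, 26, CDG, CHI, CDG), (9270, 26, JFK, ATL, BOS), (9270, 26, JFK, CHI, CDG), (9270, 29, BOS, ATL, BOS), (9270, 29, BOS, CHI, CDG), (9270, 29, CDG, ATL, BOS), (9270, 29, CDG, CHI, CDG), (9270, 29, JFK, ATL, BOS), (9270, 29, JFK, CHI, CDG)}
Filtering on hours ≥ 14 leaves {(9180, 16, ATL, DEN, SFO), (9180, 16, ATL, LA, SEA), (9180, 16, ATL, MIA, ATL), (9180, 16, ATL, SEA, CDG), (9180, 16, ATL, SF, CDG), (9180, 16, DEN, DEN, SFO), (9180, 16, DEN, LA, SEA), (9180, 16, DEN, MIA, ATL), (9180, 16, DEN, SEA, CDG), (9180, 16, DEN, SF, CDG), (9180, 20, ATL, DEN, SFO), (9180, 20, ATL, LA, SEA), (9180, 20, ATL, MIA, ATL), (9180, 20, ATL, SEA, CDG), (9180, 20, ATL, SF, CDG), (9180, 20, DEN, DEN, SFO), (9180, 20, DEN, LA, SEA), (9180, 20, DEN, MIA, ATL), (9180, 20, DEN, SEA, CDG), (9180, 20, DEN, SF, CDG), (9180, 21, ATL, DEN, SFO), (9180, 21, ATL, LA, SEA), (9180, 21, ATL, MIA, ATL), (9180, 21, ATL, SEA, CDG), (9180, 21, ATL, SF, CDG), (9180, 21, DEN, DEN, SFO), (9180, 21, DEN, LA, SEA), (9180, 21, DEN, MIA, ATL), (9180, 21, DEN, SEA, CDG), (9180, 21, DEN, SF, CDG), (9180, 22, ATL, DEN, SFO), (9180, 22, ATL, LA, SEA), (9180, 22, ATL, MIA, ATL), (9180, 22, ATL, SEA, CDG), (9180, 22, ATL, SF, CDG), (9180, 22, DEN, DEN, SFO), (9180, 22, DEN, LA, SEA), (9180, 22, DEN, MIA, ATL), (9180, 22, DEN, SEA, CDG), (9180, 22, DEN, SF, CDG), (9270, 26, BOS, ATL, BOS), (9270, 26, BOS, CHI, CDG), (9270, 26, CDG, ATL, BOS), (9270, 26, CDG, CHI, CDG), (9270, 26, JFK, ATL, BOS), (9270, 26, JFK, CHI, CDG), (9270, 29, BOS, ATL, BOS), (9270, 29, BOS, CHI, CDG), (9270, 29, CDG, ATL, BOS), (9270, 29, CDG, CHI, CDG), (9270, 29, JFK, ATL, BOS), (9270, 29, JFK, CHI, CDG)}.
Keep only column(s) city, dist (45 duplicate(s) eliminated): {(ATL, 9270), (CHI, 9270), (DEN, 9180), (LA, 9180), (MIA, 9180), (SEA, 9180), (SF, 9180)}
Filtering on city ≠ SEA and dist > 9180 leaves {(ATL, 9270), (CHI, 9270)}.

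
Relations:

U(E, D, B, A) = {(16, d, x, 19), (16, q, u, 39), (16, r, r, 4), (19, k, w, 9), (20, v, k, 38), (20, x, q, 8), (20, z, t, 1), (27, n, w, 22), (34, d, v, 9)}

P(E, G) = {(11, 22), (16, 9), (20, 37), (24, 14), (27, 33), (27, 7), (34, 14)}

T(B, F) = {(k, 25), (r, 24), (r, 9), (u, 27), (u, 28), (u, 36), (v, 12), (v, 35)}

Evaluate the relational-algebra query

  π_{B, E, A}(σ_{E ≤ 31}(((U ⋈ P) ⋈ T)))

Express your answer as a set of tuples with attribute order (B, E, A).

{(k, 20, 38), (r, 16, 4), (u, 16, 39)}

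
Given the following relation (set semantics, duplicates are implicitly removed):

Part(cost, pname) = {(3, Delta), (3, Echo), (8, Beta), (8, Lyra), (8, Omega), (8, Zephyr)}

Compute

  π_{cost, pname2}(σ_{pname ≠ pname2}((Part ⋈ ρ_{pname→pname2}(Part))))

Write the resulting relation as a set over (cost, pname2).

{(3, Delta), (3, Echo), (8, Beta), (8, Lyra), (8, Omega), (8, Zephyr)}

ρ[pname→pname2]: schema becomes (cost, pname2); tuples unchanged.
Part ⋈ ρ_{pname→pname2}(Part) (natural join on cost): {(3, Delta, Delta), (3, Delta, Echo), (3, Echo, Delta), (3, Echo, Echo), (8, Beta, Beta), (8, Beta, Lyra), (8, Beta, Omega), (8, Beta, Zephyr), (8, Lyra, Beta), (8, Lyra, Lyra), (8, Lyra, Omega), (8, Lyra, Zephyr), (8, Omega, Beta), (8, Omega, Lyra), (8, Omega, Omega), (8, Omega, Zephyr), (8, Zephyr, Beta), (8, Zephyr, Lyra), (8, Zephyr, Omega), (8, Zephyr, Zephyr)}
Filtering on pname ≠ pname2 leaves {(3, Delta, Echo), (3, Echo, Delta), (8, Beta, Lyra), (8, Beta, Omega), (8, Beta, Zephyr), (8, Lyra, Beta), (8, Lyra, Omega), (8, Lyra, Zephyr), (8, Omega, Beta), (8, Omega, Lyra), (8, Omega, Zephyr), (8, Zephyr, Beta), (8, Zephyr, Lyra), (8, Zephyr, Omega)}.
Projecting to cost, pname2 (8 duplicate(s) eliminated): {(3, Delta), (3, Echo), (8, Beta), (8, Lyra), (8, Omega), (8, Zephyr)}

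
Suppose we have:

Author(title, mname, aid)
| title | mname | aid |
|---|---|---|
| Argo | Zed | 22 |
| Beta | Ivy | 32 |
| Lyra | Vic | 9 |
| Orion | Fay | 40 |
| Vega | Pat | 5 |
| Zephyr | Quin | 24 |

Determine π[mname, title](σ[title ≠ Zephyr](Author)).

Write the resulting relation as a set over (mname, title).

{(Fay, Orion), (Ivy, Beta), (Pat, Vega), (Vic, Lyra), (Zed, Argo)}

Filtering on title ≠ Zephyr leaves {(Argo, Zed, 22), (Beta, Ivy, 32), (Lyra, Vic, 9), (Orion, Fay, 40), (Vega, Pat, 5)}.
Keep only column(s) mname, title: {(Fay, Orion), (Ivy, Beta), (Pat, Vega), (Vic, Lyra), (Zed, Argo)}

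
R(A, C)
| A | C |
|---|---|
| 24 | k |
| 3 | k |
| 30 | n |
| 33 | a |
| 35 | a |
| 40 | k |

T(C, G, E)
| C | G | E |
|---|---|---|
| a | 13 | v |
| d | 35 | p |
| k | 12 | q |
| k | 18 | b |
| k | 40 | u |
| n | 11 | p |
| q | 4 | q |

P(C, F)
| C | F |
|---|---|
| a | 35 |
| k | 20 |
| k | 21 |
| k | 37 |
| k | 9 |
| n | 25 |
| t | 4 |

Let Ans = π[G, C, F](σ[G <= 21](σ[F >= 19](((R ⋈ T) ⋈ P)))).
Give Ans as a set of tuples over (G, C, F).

Natural join on C: {(24, k, 12, q), (24, k, 18, b), (24, k, 40, u), (3, k, 12, q), (3, k, 18, b), (3, k, 40, u), (30, n, 11, p), (33, a, 13, v), (35, a, 13, v), (40, k, 12, q), (40, k, 18, b), (40, k, 40, u)}
Natural join on C: {(24, k, 12, q, 20), (24, k, 12, q, 21), (24, k, 12, q, 37), (24, k, 12, q, 9), (24, k, 18, b, 20), (24, k, 18, b, 21), (24, k, 18, b, 37), (24, k, 18, b, 9), (24, k, 40, u, 20), (24, k, 40, u, 21), (24, k, 40, u, 37), (24, k, 40, u, 9), (3, k, 12, q, 20), (3, k, 12, q, 21), (3, k, 12, q, 37), (3, k, 12, q, 9), (3, k, 18, b, 20), (3, k, 18, b, 21), (3, k, 18, b, 37), (3, k, 18, b, 9), (3, k, 40, u, 20), (3, k, 40, u, 21), (3, k, 40, u, 37), (3, k, 40, u, 9), (30, n, 11, p, 25), (33, a, 13, v, 35), (35, a, 13, v, 35), (40, k, 12, q, 20), (40, k, 12, q, 21), (40, k, 12, q, 37), (40, k, 12, q, 9), (40, k, 18, b, 20), (40, k, 18, b, 21), (40, k, 18, b, 37), (40, k, 18, b, 9), (40, k, 40, u, 20), (40, k, 40, u, 21), (40, k, 40, u, 37), (40, k, 40, u, 9)}
Selection F >= 19: {(24, k, 12, q, 20), (24, k, 12, q, 21), (24, k, 12, q, 37), (24, k, 18, b, 20), (24, k, 18, b, 21), (24, k, 18, b, 37), (24, k, 40, u, 20), (24, k, 40, u, 21), (24, k, 40, u, 37), (3, k, 12, q, 20), (3, k, 12, q, 21), (3, k, 12, q, 37), (3, k, 18, b, 20), (3, k, 18, b, 21), (3, k, 18, b, 37), (3, k, 40, u, 20), (3, k, 40, u, 21), (3, k, 40, u, 37), (30, n, 11, p, 25), (33, a, 13, v, 35), (35, a, 13, v, 35), (40, k, 12, q, 20), (40, k, 12, q, 21), (40, k, 12, q, 37), (40, k, 18, b, 20), (40, k, 18, b, 21), (40, k, 18, b, 37), (40, k, 40, u, 20), (40, k, 40, u, 21), (40, k, 40, u, 37)}
Selection G <= 21: {(24, k, 12, q, 20), (24, k, 12, q, 21), (24, k, 12, q, 37), (24, k, 18, b, 20), (24, k, 18, b, 21), (24, k, 18, b, 37), (3, k, 12, q, 20), (3, k, 12, q, 21), (3, k, 12, q, 37), (3, k, 18, b, 20), (3, k, 18, b, 21), (3, k, 18, b, 37), (30, n, 11, p, 25), (33, a, 13, v, 35), (35, a, 13, v, 35), (40, k, 12, q, 20), (40, k, 12, q, 21), (40, k, 12, q, 37), (40, k, 18, b, 20), (40, k, 18, b, 21), (40, k, 18, b, 37)}
π[G, C, F]: project onto (G, C, F) (13 duplicate(s) eliminated) → {(11, n, 25), (12, k, 20), (12, k, 21), (12, k, 37), (13, a, 35), (18, k, 20), (18, k, 21), (18, k, 37)}

{(11, n, 25), (12, k, 20), (12, k, 21), (12, k, 37), (13, a, 35), (18, k, 20), (18, k, 21), (18, k, 37)}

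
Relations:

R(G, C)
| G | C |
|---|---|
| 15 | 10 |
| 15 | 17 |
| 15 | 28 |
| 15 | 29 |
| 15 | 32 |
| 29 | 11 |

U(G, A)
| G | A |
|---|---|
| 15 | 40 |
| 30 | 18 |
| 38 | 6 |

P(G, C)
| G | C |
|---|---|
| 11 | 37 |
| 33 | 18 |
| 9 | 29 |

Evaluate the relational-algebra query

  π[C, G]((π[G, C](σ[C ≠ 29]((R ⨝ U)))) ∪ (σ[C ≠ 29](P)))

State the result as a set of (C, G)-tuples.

R ⋈ U (natural join on G): {(15, 10, 40), (15, 17, 40), (15, 28, 40), (15, 29, 40), (15, 32, 40)}
Selection C ≠ 29: {(15, 10, 40), (15, 17, 40), (15, 28, 40), (15, 32, 40)}
π[G, C]: project onto (G, C) → {(15, 10), (15, 17), (15, 28), (15, 32)}
Selection C ≠ 29: {(11, 37), (33, 18)}
Set union of the two operands is {(11, 37), (15, 10), (15, 17), (15, 28), (15, 32), (33, 18)}.
π[C, G]: project onto (C, G) → {(10, 15), (17, 15), (18, 33), (28, 15), (32, 15), (37, 11)}

{(10, 15), (17, 15), (18, 33), (28, 15), (32, 15), (37, 11)}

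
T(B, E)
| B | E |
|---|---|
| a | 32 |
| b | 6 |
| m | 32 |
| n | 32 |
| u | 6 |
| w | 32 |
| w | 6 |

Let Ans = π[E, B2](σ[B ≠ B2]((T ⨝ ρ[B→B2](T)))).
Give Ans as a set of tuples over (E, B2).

ρ[B→B2]: schema becomes (B2, E); tuples unchanged.
Natural join on E: {(a, 32, a), (a, 32, m), (a, 32, n), (a, 32, w), (b, 6, b), (b, 6, u), (b, 6, w), (m, 32, a), (m, 32, m), (m, 32, n), (m, 32, w), (n, 32, a), (n, 32, m), (n, 32, n), (n, 32, w), (u, 6, b), (u, 6, u), (u, 6, w), (w, 32, a), (w, 32, m), (w, 32, n), (w, 32, w), (w, 6, b), (w, 6, u), (w, 6, w)}
σ[B ≠ B2]: keep tuples satisfying B ≠ B2 → {(a, 32, m), (a, 32, n), (a, 32, w), (b, 6, u), (b, 6, w), (m, 32, a), (m, 32, n), (m, 32, w), (n, 32, a), (n, 32, m), (n, 32, w), (u, 6, b), (u, 6, w), (w, 32, a), (w, 32, m), (w, 32, n), (w, 6, b), (w, 6, u)}
Keep only column(s) E, B2 (11 duplicate(s) eliminated): {(32, a), (32, m), (32, n), (32, w), (6, b), (6, u), (6, w)}

{(32, a), (32, m), (32, n), (32, w), (6, b), (6, u), (6, w)}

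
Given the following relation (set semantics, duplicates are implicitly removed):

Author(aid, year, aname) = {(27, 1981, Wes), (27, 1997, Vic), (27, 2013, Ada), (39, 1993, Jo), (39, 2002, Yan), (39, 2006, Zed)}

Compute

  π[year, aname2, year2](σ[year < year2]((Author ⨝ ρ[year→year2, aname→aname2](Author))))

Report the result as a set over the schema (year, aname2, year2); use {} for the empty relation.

ρ[year→year2, aname→aname2]: schema becomes (aid, year2, aname2); tuples unchanged.
Natural join on aid: {(27, 1981, Wes, 1981, Wes), (27, 1981, Wes, 1997, Vic), (27, 1981, Wes, 2013, Ada), (27, 1997, Vic, 1981, Wes), (27, 1997, Vic, 1997, Vic), (27, 1997, Vic, 2013, Ada), (27, 2013, Ada, 1981, Wes), (27, 2013, Ada, 1997, Vic), (27, 2013, Ada, 2013, Ada), (39, 1993, Jo, 1993, Jo), (39, 1993, Jo, 2002, Yan), (39, 1993, Jo, 2006, Zed), (39, 2002, Yan, 1993, Jo), (39, 2002, Yan, 2002, Yan), (39, 2002, Yan, 2006, Zed), (39, 2006, Zed, 1993, Jo), (39, 2006, Zed, 2002, Yan), (39, 2006, Zed, 2006, Zed)}
Selection year < year2: {(27, 1981, Wes, 1997, Vic), (27, 1981, Wes, 2013, Ada), (27, 1997, Vic, 2013, Ada), (39, 1993, Jo, 2002, Yan), (39, 1993, Jo, 2006, Zed), (39, 2002, Yan, 2006, Zed)}
Keep only column(s) year, aname2, year2: {(1981, Ada, 2013), (1981, Vic, 1997), (1993, Yan, 2002), (1993, Zed, 2006), (1997, Ada, 2013), (2002, Zed, 2006)}

{(1981, Ada, 2013), (1981, Vic, 1997), (1993, Yan, 2002), (1993, Zed, 2006), (1997, Ada, 2013), (2002, Zed, 2006)}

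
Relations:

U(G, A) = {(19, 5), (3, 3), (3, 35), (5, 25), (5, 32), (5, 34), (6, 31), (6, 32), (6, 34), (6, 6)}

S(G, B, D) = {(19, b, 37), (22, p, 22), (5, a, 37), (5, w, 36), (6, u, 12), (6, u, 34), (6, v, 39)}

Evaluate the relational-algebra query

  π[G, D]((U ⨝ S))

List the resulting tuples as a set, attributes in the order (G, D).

U ⋈ S (natural join on G): {(19, 5, b, 37), (5, 25, a, 37), (5, 25, w, 36), (5, 32, a, 37), (5, 32, w, 36), (5, 34, a, 37), (5, 34, w, 36), (6, 31, u, 12), (6, 31, u, 34), (6, 31, v, 39), (6, 32, u, 12), (6, 32, u, 34), (6, 32, v, 39), (6, 34, u, 12), (6, 34, u, 34), (6, 34, v, 39), (6, 6, u, 12), (6, 6, u, 34), (6, 6, v, 39)}
π_{G, D} gives {(19, 37), (5, 36), (5, 37), (6, 12), (6, 34), (6, 39)} (13 duplicate(s) eliminated).

{(19, 37), (5, 36), (5, 37), (6, 12), (6, 34), (6, 39)}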